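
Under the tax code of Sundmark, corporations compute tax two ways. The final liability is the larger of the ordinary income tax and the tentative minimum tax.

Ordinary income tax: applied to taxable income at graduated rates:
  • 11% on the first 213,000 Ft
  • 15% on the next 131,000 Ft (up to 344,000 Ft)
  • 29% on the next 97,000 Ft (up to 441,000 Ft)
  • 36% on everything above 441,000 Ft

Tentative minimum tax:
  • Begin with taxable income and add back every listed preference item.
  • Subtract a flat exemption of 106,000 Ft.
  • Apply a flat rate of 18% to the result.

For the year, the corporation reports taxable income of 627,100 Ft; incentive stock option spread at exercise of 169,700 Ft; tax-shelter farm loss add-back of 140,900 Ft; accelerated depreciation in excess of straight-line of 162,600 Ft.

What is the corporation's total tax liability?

178,974 Ft

Tentative minimum tax:
  Adjusted income: 627,100 Ft + 169,700 Ft + 140,900 Ft + 162,600 Ft = 1,100,300 Ft
  Less exemption 106,000 Ft → base 994,300 Ft
  994,300 Ft × 18% = 178,974 Ft

Ordinary income tax:
  213,000 Ft × 11% = 23,430 Ft
  131,000 Ft × 15% = 19,650 Ft
  97,000 Ft × 29% = 28,130 Ft
  186,100 Ft × 36% = 66,996 Ft
  → 138,206 Ft

178,974 Ft > 138,206 Ft, so the tentative minimum tax is the binding amount.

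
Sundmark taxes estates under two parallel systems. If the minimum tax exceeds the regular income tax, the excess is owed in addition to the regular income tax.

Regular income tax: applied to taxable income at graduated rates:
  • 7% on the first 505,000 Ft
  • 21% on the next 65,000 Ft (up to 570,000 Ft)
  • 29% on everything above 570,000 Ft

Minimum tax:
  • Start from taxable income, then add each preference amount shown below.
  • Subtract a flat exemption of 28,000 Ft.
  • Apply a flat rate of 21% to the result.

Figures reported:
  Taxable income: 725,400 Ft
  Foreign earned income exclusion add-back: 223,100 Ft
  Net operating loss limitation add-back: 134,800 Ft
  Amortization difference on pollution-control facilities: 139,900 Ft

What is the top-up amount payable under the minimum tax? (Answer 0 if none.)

Minimum tax:
  Adjusted income: 725,400 Ft + 223,100 Ft + 134,800 Ft + 139,900 Ft = 1,223,200 Ft
  Less exemption 28,000 Ft → base 1,195,200 Ft
  1,195,200 Ft × 21% = 250,992 Ft

Regular income tax:
  505,000 Ft × 7% = 35,350 Ft
  65,000 Ft × 21% = 13,650 Ft
  155,400 Ft × 29% = 45,066 Ft
  → 94,066 Ft

Excess of minimum tax over regular income tax: 250,992 Ft − 94,066 Ft = 156,926 Ft.

156,926 Ft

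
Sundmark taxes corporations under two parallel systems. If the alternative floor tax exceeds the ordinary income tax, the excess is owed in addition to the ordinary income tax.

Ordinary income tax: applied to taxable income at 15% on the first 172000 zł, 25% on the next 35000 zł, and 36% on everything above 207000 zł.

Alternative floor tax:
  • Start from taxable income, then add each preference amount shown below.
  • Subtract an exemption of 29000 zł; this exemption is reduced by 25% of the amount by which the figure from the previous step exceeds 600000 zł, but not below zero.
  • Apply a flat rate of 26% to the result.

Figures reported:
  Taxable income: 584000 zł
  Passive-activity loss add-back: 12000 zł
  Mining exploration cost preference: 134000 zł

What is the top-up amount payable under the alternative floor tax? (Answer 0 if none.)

Alternative floor tax:
  Adjusted income: 584000 zł + 12000 zł + 134000 zł = 730000 zł
  Exemption: 25% × (730000 zł − 600000 zł) = 32500 zł ≥ 29000 zł, so the exemption is fully phased out
  Base: 730000 zł − 0 zł = 730000 zł
  730000 zł × 26% = 189800 zł

Ordinary income tax:
  172000 zł × 15% = 25800 zł
  35000 zł × 25% = 8750 zł
  377000 zł × 36% = 135720 zł
  → 170270 zł

Excess of alternative floor tax over ordinary income tax: 189800 zł − 170270 zł = 19530 zł.

19530 zł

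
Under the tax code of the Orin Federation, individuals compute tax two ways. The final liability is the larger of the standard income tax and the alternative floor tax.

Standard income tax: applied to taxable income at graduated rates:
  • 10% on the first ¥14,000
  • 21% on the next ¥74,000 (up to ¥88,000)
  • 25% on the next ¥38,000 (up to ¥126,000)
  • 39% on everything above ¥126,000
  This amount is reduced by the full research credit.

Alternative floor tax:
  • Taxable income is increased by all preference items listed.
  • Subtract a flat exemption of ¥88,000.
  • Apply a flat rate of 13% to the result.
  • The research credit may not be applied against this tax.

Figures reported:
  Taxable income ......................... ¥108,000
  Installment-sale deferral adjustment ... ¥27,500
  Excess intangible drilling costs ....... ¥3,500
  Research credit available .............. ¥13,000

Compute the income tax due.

¥8,940

Standard income tax:
  ¥14,000 × 10% = ¥1,400
  ¥74,000 × 21% = ¥15,540
  ¥20,000 × 25% = ¥5,000
  → ¥21,940
  Less research credit ¥13,000 → ¥8,940

Alternative floor tax:
  Adjusted income: ¥108,000 + ¥27,500 + ¥3,500 = ¥139,000
  Less exemption ¥88,000 → base ¥51,000
  ¥51,000 × 13% = ¥6,630

¥8,940 > ¥6,630, so the standard income tax governs.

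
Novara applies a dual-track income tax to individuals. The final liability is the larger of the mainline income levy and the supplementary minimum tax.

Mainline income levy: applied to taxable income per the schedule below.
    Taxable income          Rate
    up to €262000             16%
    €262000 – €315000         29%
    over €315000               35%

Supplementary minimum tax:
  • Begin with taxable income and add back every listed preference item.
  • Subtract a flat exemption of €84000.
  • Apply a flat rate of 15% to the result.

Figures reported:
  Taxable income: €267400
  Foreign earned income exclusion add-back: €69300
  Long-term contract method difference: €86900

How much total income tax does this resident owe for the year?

Mainline income levy:
  €262000 × 16% = €41920
  €5400 × 29% = €1566
  → €43486

Supplementary minimum tax:
  Adjusted income: €267400 + €69300 + €86900 = €423600
  Less exemption €84000 → base €339600
  €339600 × 15% = €50940

€50940 > €43486, so the supplementary minimum tax is the binding amount.

€50940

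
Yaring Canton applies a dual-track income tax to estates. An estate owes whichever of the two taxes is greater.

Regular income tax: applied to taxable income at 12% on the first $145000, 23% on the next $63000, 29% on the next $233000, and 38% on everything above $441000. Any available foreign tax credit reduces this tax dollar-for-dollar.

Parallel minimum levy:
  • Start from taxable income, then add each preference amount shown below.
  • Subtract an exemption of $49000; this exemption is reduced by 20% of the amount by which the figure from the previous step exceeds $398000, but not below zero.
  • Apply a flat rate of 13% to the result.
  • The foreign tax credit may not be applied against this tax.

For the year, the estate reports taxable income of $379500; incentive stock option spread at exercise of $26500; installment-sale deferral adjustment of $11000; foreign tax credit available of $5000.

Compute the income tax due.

Regular income tax:
  $145000 × 12% = $17400
  $63000 × 23% = $14490
  $171500 × 29% = $49735
  → $81625
  Less foreign tax credit $5000 → $76625

Parallel minimum levy:
  Adjusted income: $379500 + $26500 + $11000 = $417000
  Exemption: $49000 − 20% × ($417000 − $398000) = $49000 − $3800 = $45200
  Base: $417000 − $45200 = $371800
  $371800 × 13% = $48334

$76625 > $48334, so the regular income tax governs.

$76625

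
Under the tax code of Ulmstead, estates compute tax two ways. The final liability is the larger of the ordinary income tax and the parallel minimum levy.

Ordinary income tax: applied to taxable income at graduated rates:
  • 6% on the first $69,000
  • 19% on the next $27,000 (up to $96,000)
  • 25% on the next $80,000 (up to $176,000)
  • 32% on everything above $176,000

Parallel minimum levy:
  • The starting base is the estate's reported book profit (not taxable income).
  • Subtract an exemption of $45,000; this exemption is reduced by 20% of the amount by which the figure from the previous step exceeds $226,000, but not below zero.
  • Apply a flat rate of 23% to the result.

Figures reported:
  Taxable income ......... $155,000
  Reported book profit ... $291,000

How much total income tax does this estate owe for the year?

$59,570

Parallel minimum levy:
  Base (reported book profit): $291,000
  Exemption: $45,000 − 20% × ($291,000 − $226,000) = $45,000 − $13,000 = $32,000
  Base: $291,000 − $32,000 = $259,000
  $259,000 × 23% = $59,570

Ordinary income tax:
  $69,000 × 6% = $4,140
  $27,000 × 19% = $5,130
  $59,000 × 25% = $14,750
  → $24,020

$59,570 > $24,020, so the parallel minimum levy is the binding amount.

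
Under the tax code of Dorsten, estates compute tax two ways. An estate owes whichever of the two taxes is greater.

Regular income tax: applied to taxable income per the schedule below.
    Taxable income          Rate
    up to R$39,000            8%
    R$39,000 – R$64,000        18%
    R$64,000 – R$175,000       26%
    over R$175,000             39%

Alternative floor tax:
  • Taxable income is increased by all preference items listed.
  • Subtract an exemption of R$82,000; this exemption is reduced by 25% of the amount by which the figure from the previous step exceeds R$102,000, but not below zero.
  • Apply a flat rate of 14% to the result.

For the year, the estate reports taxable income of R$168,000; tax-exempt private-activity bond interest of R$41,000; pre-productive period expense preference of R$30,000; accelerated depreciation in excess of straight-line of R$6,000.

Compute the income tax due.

R$34,660

Alternative floor tax:
  Adjusted income: R$168,000 + R$41,000 + R$30,000 + R$6,000 = R$245,000
  Exemption: R$82,000 − 25% × (R$245,000 − R$102,000) = R$82,000 − R$35,750 = R$46,250
  Base: R$245,000 − R$46,250 = R$198,750
  R$198,750 × 14% = R$27,825

Regular income tax:
  R$39,000 × 8% = R$3,120
  R$25,000 × 18% = R$4,500
  R$104,000 × 26% = R$27,040
  → R$34,660

R$34,660 > R$27,825, so the regular income tax governs.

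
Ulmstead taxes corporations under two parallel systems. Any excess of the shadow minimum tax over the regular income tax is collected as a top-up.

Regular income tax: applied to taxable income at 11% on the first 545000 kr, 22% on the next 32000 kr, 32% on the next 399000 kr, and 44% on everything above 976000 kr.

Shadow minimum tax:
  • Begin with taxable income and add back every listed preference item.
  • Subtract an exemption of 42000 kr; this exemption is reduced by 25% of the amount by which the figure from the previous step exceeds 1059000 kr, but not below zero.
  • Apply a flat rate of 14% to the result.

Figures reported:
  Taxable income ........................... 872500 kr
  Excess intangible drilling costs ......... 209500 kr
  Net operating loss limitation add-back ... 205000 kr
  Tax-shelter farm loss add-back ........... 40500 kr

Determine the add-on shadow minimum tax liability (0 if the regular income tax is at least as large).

24300 kr

Regular income tax:
  545000 kr × 11% = 59950 kr
  32000 kr × 22% = 7040 kr
  295500 kr × 32% = 94560 kr
  → 161550 kr

Shadow minimum tax:
  Adjusted income: 872500 kr + 209500 kr + 205000 kr + 40500 kr = 1327500 kr
  Exemption: 25% × (1327500 kr − 1059000 kr) = 67125 kr ≥ 42000 kr, so the exemption is fully phased out
  Base: 1327500 kr − 0 kr = 1327500 kr
  1327500 kr × 14% = 185850 kr

Excess of shadow minimum tax over regular income tax: 185850 kr − 161550 kr = 24300 kr.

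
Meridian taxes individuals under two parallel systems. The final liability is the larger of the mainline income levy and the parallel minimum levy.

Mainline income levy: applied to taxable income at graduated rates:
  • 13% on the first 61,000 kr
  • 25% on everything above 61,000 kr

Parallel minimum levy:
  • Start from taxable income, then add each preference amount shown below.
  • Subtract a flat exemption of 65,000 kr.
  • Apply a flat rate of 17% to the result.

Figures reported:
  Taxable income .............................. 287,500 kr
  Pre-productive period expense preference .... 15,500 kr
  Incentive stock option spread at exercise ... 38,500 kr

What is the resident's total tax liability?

Parallel minimum levy:
  Adjusted income: 287,500 kr + 15,500 kr + 38,500 kr = 341,500 kr
  Less exemption 65,000 kr → base 276,500 kr
  276,500 kr × 17% = 47,005 kr

Mainline income levy:
  61,000 kr × 13% = 7,930 kr
  226,500 kr × 25% = 56,625 kr
  → 64,555 kr

64,555 kr > 47,005 kr, so the mainline income levy governs.

64,555 kr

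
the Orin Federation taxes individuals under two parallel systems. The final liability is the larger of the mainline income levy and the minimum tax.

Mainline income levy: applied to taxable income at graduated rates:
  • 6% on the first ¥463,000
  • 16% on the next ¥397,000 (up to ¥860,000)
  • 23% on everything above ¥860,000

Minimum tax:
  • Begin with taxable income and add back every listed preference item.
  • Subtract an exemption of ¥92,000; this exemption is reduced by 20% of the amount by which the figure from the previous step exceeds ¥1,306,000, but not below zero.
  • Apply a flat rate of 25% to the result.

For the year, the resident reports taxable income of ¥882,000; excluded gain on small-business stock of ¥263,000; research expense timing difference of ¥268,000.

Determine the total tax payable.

¥335,600

Mainline income levy:
  ¥463,000 × 6% = ¥27,780
  ¥397,000 × 16% = ¥63,520
  ¥22,000 × 23% = ¥5,060
  → ¥96,360

Minimum tax:
  Adjusted income: ¥882,000 + ¥263,000 + ¥268,000 = ¥1,413,000
  Exemption: ¥92,000 − 20% × (¥1,413,000 − ¥1,306,000) = ¥92,000 − ¥21,400 = ¥70,600
  Base: ¥1,413,000 − ¥70,600 = ¥1,342,400
  ¥1,342,400 × 25% = ¥335,600

¥335,600 > ¥96,360, so the minimum tax is the binding amount.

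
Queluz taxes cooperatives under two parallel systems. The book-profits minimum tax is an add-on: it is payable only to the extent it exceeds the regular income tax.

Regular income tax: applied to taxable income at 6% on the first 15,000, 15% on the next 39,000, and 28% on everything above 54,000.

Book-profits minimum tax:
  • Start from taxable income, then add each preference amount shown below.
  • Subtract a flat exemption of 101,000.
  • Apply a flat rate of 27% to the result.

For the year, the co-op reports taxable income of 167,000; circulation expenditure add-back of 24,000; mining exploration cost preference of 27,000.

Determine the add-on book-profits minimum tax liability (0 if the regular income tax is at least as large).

Regular income tax:
  15,000 × 6% = 900
  39,000 × 15% = 5,850
  113,000 × 28% = 31,640
  → 38,390

Book-profits minimum tax:
  Adjusted income: 167,000 + 24,000 + 27,000 = 218,000
  Less exemption 101,000 → base 117,000
  117,000 × 27% = 31,590

31,590 ≤ 38,390, so no add-on is due.

0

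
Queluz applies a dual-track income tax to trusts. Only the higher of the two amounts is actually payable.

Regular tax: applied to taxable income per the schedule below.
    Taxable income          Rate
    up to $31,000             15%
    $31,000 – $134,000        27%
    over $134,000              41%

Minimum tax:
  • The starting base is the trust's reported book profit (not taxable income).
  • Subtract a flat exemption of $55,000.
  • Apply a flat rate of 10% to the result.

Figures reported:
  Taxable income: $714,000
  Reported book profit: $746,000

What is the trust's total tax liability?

Regular tax:
  $31,000 × 15% = $4,650
  $103,000 × 27% = $27,810
  $580,000 × 41% = $237,800
  → $270,260

Minimum tax:
  Base (reported book profit): $746,000
  Less exemption $55,000 → base $691,000
  $691,000 × 10% = $69,100

$270,260 > $69,100, so the regular tax governs.

$270,260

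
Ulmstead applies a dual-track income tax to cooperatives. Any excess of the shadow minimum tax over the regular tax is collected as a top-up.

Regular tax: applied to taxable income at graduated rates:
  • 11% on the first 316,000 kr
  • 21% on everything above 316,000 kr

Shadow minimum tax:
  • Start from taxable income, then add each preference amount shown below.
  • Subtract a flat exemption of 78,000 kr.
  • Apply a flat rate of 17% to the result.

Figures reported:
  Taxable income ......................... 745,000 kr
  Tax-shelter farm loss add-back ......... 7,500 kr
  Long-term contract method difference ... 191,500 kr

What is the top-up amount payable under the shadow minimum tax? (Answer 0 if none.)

22,370 kr

Regular tax:
  316,000 kr × 11% = 34,760 kr
  429,000 kr × 21% = 90,090 kr
  → 124,850 kr

Shadow minimum tax:
  Adjusted income: 745,000 kr + 7,500 kr + 191,500 kr = 944,000 kr
  Less exemption 78,000 kr → base 866,000 kr
  866,000 kr × 17% = 147,220 kr

Excess of shadow minimum tax over regular tax: 147,220 kr − 124,850 kr = 22,370 kr.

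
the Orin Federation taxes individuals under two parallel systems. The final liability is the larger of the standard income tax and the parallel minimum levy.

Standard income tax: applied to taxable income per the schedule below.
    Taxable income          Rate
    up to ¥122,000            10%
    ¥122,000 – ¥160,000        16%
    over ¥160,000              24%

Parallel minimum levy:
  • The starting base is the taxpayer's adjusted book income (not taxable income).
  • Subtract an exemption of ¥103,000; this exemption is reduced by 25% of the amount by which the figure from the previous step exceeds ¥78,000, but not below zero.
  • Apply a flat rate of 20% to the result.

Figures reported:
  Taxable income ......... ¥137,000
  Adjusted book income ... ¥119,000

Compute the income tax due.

¥14,600

Standard income tax:
  ¥122,000 × 10% = ¥12,200
  ¥15,000 × 16% = ¥2,400
  → ¥14,600

Parallel minimum levy:
  Base (adjusted book income): ¥119,000
  Exemption: ¥103,000 − 25% × (¥119,000 − ¥78,000) = ¥103,000 − ¥10,250 = ¥92,750
  Base: ¥119,000 − ¥92,750 = ¥26,250
  ¥26,250 × 20% = ¥5,250

¥14,600 > ¥5,250, so the standard income tax governs.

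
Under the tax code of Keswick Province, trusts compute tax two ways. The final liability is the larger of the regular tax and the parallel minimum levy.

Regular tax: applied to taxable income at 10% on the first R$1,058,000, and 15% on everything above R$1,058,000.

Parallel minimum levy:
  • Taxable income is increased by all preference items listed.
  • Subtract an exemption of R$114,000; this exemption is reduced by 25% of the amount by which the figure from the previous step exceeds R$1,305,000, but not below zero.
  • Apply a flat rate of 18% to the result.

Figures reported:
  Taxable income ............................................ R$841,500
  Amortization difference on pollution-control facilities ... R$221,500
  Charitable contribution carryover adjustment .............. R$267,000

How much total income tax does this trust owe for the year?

Parallel minimum levy:
  Adjusted income: R$841,500 + R$221,500 + R$267,000 = R$1,330,000
  Exemption: R$114,000 − 25% × (R$1,330,000 − R$1,305,000) = R$114,000 − R$6,250 = R$107,750
  Base: R$1,330,000 − R$107,750 = R$1,222,250
  R$1,222,250 × 18% = R$220,005

Regular tax:
  R$841,500 × 10% = R$84,150

R$220,005 > R$84,150, so the parallel minimum levy is the binding amount.

R$220,005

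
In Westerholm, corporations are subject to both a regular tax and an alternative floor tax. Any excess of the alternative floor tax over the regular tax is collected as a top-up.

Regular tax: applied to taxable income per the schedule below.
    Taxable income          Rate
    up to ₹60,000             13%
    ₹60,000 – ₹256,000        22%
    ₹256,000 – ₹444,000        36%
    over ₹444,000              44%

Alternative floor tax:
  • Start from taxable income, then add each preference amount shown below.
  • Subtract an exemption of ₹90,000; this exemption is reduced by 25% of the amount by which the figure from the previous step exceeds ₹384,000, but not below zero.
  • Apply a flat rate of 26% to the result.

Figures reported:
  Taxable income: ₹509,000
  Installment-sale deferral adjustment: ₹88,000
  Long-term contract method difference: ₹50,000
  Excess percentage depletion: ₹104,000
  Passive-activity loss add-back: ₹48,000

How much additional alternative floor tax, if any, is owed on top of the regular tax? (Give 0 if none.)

₹60,540

Regular tax:
  ₹60,000 × 13% = ₹7,800
  ₹196,000 × 22% = ₹43,120
  ₹188,000 × 36% = ₹67,680
  ₹65,000 × 44% = ₹28,600
  → ₹147,200

Alternative floor tax:
  Adjusted income: ₹509,000 + ₹88,000 + ₹50,000 + ₹104,000 + ₹48,000 = ₹799,000
  Exemption: 25% × (₹799,000 − ₹384,000) = ₹103,750 ≥ ₹90,000, so the exemption is fully phased out
  Base: ₹799,000 − ₹0 = ₹799,000
  ₹799,000 × 26% = ₹207,740

Excess of alternative floor tax over regular tax: ₹207,740 − ₹147,200 = ₹60,540.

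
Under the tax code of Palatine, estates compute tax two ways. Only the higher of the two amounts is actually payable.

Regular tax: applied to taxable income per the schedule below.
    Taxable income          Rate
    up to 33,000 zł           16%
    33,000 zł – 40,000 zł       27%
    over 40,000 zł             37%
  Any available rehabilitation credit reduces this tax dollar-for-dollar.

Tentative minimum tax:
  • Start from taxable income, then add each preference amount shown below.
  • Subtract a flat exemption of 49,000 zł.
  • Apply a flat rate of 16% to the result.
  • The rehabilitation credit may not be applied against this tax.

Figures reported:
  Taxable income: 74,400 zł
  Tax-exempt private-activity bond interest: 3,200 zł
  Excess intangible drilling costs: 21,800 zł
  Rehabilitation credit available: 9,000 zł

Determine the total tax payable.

10,898 zł

Regular tax:
  33,000 zł × 16% = 5,280 zł
  7,000 zł × 27% = 1,890 zł
  34,400 zł × 37% = 12,728 zł
  → 19,898 zł
  Less rehabilitation credit 9,000 zł → 10,898 zł

Tentative minimum tax:
  Adjusted income: 74,400 zł + 3,200 zł + 21,800 zł = 99,400 zł
  Less exemption 49,000 zł → base 50,400 zł
  50,400 zł × 16% = 8,064 zł

10,898 zł > 8,064 zł, so the regular tax governs.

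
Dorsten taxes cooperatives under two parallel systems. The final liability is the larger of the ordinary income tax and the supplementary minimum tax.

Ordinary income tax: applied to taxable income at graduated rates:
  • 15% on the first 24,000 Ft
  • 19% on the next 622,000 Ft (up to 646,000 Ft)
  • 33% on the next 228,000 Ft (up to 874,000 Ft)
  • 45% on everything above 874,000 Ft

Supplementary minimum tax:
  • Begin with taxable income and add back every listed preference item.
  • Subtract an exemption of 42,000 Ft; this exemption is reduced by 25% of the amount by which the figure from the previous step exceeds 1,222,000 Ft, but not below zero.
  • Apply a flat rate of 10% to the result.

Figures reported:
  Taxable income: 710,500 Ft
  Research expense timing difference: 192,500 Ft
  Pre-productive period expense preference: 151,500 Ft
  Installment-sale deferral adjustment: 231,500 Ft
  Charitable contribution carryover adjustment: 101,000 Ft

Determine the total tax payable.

Supplementary minimum tax:
  Adjusted income: 710,500 Ft + 192,500 Ft + 151,500 Ft + 231,500 Ft + 101,000 Ft = 1,387,000 Ft
  Exemption: 42,000 Ft − 25% × (1,387,000 Ft − 1,222,000 Ft) = 42,000 Ft − 41,250 Ft = 750 Ft
  Base: 1,387,000 Ft − 750 Ft = 1,386,250 Ft
  1,386,250 Ft × 10% = 138,625 Ft

Ordinary income tax:
  24,000 Ft × 15% = 3,600 Ft
  622,000 Ft × 19% = 118,180 Ft
  64,500 Ft × 33% = 21,285 Ft
  → 143,065 Ft

143,065 Ft > 138,625 Ft, so the ordinary income tax governs.

143,065 Ft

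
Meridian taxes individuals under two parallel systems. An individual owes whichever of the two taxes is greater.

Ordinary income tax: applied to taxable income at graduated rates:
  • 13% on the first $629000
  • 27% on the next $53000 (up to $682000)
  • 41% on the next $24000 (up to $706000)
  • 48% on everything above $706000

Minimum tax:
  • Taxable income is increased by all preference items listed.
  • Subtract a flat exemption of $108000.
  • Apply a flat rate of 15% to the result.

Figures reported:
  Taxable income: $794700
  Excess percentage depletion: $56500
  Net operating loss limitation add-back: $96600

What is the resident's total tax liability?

$148496

Ordinary income tax:
  $629000 × 13% = $81770
  $53000 × 27% = $14310
  $24000 × 41% = $9840
  $88700 × 48% = $42576
  → $148496

Minimum tax:
  Adjusted income: $794700 + $56500 + $96600 = $947800
  Less exemption $108000 → base $839800
  $839800 × 15% = $125970

$148496 > $125970, so the ordinary income tax governs.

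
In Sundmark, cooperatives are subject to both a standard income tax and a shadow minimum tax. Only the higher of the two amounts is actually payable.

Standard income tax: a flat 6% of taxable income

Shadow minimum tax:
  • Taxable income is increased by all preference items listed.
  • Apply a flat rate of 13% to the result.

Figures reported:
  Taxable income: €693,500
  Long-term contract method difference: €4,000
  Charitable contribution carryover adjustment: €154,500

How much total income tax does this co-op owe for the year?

€110,760

Standard income tax:
  €693,500 × 6% = €41,610

Shadow minimum tax:
  Adjusted income: €693,500 + €4,000 + €154,500 = €852,000
  €852,000 × 13% = €110,760

€110,760 > €41,610, so the shadow minimum tax is the binding amount.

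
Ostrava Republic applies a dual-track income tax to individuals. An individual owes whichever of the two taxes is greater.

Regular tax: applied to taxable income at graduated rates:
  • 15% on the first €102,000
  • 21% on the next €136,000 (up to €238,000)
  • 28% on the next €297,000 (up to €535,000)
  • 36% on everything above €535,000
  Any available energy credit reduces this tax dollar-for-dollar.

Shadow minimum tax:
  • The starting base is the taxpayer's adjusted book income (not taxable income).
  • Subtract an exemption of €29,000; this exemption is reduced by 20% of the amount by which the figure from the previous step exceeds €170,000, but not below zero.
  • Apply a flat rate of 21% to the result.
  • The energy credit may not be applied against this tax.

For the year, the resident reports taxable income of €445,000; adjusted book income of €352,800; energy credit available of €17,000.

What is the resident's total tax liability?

€84,820

Regular tax:
  €102,000 × 15% = €15,300
  €136,000 × 21% = €28,560
  €207,000 × 28% = €57,960
  → €101,820
  Less energy credit €17,000 → €84,820

Shadow minimum tax:
  Base (adjusted book income): €352,800
  Exemption: 20% × (€352,800 − €170,000) = €36,560 ≥ €29,000, so the exemption is fully phased out
  Base: €352,800 − €0 = €352,800
  €352,800 × 21% = €74,088

€84,820 > €74,088, so the regular tax governs.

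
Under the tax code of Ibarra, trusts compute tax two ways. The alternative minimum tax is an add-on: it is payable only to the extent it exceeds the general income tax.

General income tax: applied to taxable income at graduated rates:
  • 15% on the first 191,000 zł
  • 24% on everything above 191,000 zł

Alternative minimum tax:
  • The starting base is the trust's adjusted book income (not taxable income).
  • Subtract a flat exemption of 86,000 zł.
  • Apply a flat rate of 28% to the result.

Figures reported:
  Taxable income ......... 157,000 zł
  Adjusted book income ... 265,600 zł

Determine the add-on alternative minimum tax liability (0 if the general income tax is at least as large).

Alternative minimum tax:
  Base (adjusted book income): 265,600 zł
  Less exemption 86,000 zł → base 179,600 zł
  179,600 zł × 28% = 50,288 zł

General income tax:
  157,000 zł × 15% = 23,550 zł

Excess of alternative minimum tax over general income tax: 50,288 zł − 23,550 zł = 26,738 zł.

26,738 zł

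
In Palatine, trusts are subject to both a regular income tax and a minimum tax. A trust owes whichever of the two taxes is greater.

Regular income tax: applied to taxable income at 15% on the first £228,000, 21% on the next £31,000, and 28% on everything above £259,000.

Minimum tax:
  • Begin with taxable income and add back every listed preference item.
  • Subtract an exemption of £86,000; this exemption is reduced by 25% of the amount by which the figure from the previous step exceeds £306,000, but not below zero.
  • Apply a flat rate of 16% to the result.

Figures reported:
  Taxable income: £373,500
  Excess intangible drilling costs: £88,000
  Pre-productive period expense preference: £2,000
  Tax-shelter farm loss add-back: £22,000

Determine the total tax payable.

Regular income tax:
  £228,000 × 15% = £34,200
  £31,000 × 21% = £6,510
  £114,500 × 28% = £32,060
  → £72,770

Minimum tax:
  Adjusted income: £373,500 + £88,000 + £2,000 + £22,000 = £485,500
  Exemption: £86,000 − 25% × (£485,500 − £306,000) = £86,000 − £44,875 = £41,125
  Base: £485,500 − £41,125 = £444,375
  £444,375 × 16% = £71,100

£72,770 > £71,100, so the regular income tax governs.

£72,770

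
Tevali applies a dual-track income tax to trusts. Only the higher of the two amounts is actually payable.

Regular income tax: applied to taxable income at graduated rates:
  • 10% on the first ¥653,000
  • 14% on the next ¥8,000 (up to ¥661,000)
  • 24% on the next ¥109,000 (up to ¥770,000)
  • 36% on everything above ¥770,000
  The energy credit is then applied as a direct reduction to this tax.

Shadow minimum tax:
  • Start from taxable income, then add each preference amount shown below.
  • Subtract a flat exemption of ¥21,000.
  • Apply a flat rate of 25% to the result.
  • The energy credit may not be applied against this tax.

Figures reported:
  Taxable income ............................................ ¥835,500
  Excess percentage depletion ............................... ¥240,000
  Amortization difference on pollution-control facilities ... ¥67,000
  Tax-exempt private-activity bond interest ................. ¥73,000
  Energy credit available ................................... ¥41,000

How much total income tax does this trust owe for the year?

¥298,625

Regular income tax:
  ¥653,000 × 10% = ¥65,300
  ¥8,000 × 14% = ¥1,120
  ¥109,000 × 24% = ¥26,160
  ¥65,500 × 36% = ¥23,580
  → ¥116,160
  Less energy credit ¥41,000 → ¥75,160

Shadow minimum tax:
  Adjusted income: ¥835,500 + ¥240,000 + ¥67,000 + ¥73,000 = ¥1,215,500
  Less exemption ¥21,000 → base ¥1,194,500
  ¥1,194,500 × 25% = ¥298,625

¥298,625 > ¥75,160, so the shadow minimum tax is the binding amount.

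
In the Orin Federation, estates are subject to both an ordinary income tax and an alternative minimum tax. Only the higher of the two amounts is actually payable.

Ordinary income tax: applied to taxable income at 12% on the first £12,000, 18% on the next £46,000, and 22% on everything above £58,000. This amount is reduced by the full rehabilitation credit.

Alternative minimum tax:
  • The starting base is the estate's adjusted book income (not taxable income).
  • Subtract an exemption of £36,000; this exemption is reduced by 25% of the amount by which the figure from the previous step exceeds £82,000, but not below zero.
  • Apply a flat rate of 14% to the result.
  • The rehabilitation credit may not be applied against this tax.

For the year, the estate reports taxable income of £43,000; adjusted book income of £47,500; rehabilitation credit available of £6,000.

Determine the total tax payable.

£1,610

Alternative minimum tax:
  Base (adjusted book income): £47,500
  Exemption: £47,500 ≤ £82,000, so full £36,000 applies
  Base: £47,500 − £36,000 = £11,500
  £11,500 × 14% = £1,610

Ordinary income tax:
  £12,000 × 12% = £1,440
  £31,000 × 18% = £5,580
  → £7,020
  Less rehabilitation credit £6,000 → £1,020

£1,610 > £1,020, so the alternative minimum tax is the binding amount.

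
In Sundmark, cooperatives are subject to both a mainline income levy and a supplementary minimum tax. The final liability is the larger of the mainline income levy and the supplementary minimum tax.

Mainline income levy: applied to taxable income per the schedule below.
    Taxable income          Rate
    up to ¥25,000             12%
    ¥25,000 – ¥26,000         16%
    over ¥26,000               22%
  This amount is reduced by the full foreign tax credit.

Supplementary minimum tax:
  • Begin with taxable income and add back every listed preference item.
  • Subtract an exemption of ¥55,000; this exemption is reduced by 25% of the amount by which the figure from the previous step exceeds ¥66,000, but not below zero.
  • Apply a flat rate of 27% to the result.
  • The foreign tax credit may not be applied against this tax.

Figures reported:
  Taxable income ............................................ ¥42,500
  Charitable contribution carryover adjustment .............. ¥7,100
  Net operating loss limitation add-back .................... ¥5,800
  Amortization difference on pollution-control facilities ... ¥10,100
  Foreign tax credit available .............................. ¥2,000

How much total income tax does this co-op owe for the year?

Mainline income levy:
  ¥25,000 × 12% = ¥3,000
  ¥1,000 × 16% = ¥160
  ¥16,500 × 22% = ¥3,630
  → ¥6,790
  Less foreign tax credit ¥2,000 → ¥4,790

Supplementary minimum tax:
  Adjusted income: ¥42,500 + ¥7,100 + ¥5,800 + ¥10,100 = ¥65,500
  Exemption: ¥65,500 ≤ ¥66,000, so full ¥55,000 applies
  Base: ¥65,500 − ¥55,000 = ¥10,500
  ¥10,500 × 27% = ¥2,835

¥4,790 > ¥2,835, so the mainline income levy governs.

¥4,790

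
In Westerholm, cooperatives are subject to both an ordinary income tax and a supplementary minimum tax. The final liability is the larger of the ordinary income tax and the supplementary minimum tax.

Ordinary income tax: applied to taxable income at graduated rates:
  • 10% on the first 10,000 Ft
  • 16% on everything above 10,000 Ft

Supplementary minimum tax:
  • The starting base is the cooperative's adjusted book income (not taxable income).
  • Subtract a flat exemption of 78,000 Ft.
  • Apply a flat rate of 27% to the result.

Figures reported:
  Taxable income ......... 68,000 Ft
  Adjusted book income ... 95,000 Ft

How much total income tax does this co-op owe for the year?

10,280 Ft

Supplementary minimum tax:
  Base (adjusted book income): 95,000 Ft
  Less exemption 78,000 Ft → base 17,000 Ft
  17,000 Ft × 27% = 4,590 Ft

Ordinary income tax:
  10,000 Ft × 10% = 1,000 Ft
  58,000 Ft × 16% = 9,280 Ft
  → 10,280 Ft

10,280 Ft > 4,590 Ft, so the ordinary income tax governs.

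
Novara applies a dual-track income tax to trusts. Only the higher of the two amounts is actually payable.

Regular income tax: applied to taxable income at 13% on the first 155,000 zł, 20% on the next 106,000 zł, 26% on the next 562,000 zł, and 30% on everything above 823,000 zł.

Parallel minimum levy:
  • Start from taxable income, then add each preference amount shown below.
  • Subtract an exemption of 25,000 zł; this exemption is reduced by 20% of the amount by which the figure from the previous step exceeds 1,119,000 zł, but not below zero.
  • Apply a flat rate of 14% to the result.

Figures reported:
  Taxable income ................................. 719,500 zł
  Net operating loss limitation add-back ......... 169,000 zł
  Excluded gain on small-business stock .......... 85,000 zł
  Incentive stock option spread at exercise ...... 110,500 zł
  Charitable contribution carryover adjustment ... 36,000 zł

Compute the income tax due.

Regular income tax:
  155,000 zł × 13% = 20,150 zł
  106,000 zł × 20% = 21,200 zł
  458,500 zł × 26% = 119,210 zł
  → 160,560 zł

Parallel minimum levy:
  Adjusted income: 719,500 zł + 169,000 zł + 85,000 zł + 110,500 zł + 36,000 zł = 1,120,000 zł
  Exemption: 25,000 zł − 20% × (1,120,000 zł − 1,119,000 zł) = 25,000 zł − 200 zł = 24,800 zł
  Base: 1,120,000 zł − 24,800 zł = 1,095,200 zł
  1,095,200 zł × 14% = 153,328 zł

160,560 zł > 153,328 zł, so the regular income tax governs.

160,560 zł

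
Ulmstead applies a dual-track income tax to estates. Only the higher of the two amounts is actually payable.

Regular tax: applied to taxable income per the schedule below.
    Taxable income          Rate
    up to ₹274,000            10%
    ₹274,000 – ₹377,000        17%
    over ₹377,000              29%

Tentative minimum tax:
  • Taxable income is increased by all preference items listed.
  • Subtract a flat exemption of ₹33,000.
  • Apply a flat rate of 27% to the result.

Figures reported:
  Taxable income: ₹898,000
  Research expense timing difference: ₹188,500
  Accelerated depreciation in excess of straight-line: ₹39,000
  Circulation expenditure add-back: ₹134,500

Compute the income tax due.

Regular tax:
  ₹274,000 × 10% = ₹27,400
  ₹103,000 × 17% = ₹17,510
  ₹521,000 × 29% = ₹151,090
  → ₹196,000

Tentative minimum tax:
  Adjusted income: ₹898,000 + ₹188,500 + ₹39,000 + ₹134,500 = ₹1,260,000
  Less exemption ₹33,000 → base ₹1,227,000
  ₹1,227,000 × 27% = ₹331,290

₹331,290 > ₹196,000, so the tentative minimum tax is the binding amount.

₹331,290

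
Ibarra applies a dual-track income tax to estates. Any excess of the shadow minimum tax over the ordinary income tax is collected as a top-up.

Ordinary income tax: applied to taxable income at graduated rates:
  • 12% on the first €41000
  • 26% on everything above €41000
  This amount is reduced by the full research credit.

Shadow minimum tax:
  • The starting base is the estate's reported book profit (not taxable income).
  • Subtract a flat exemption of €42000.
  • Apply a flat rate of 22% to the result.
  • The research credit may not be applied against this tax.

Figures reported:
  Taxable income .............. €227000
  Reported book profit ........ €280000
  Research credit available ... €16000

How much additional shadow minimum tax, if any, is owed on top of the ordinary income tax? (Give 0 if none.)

€15080

Shadow minimum tax:
  Base (reported book profit): €280000
  Less exemption €42000 → base €238000
  €238000 × 22% = €52360

Ordinary income tax:
  €41000 × 12% = €4920
  €186000 × 26% = €48360
  → €53280
  Less research credit €16000 → €37280

Excess of shadow minimum tax over ordinary income tax: €52360 − €37280 = €15080.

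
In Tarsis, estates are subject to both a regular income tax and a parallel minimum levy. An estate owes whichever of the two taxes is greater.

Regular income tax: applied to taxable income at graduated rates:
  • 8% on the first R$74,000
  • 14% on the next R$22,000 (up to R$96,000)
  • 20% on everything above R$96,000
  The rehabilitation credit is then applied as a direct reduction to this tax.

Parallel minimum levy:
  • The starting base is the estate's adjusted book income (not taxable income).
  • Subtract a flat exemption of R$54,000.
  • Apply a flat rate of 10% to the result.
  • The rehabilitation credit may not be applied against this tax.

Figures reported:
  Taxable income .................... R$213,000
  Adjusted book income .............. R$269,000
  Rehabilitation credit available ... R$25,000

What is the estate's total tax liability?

R$21,500

Regular income tax:
  R$74,000 × 8% = R$5,920
  R$22,000 × 14% = R$3,080
  R$117,000 × 20% = R$23,400
  → R$32,400
  Less rehabilitation credit R$25,000 → R$7,400

Parallel minimum levy:
  Base (adjusted book income): R$269,000
  Less exemption R$54,000 → base R$215,000
  R$215,000 × 10% = R$21,500

R$21,500 > R$7,400, so the parallel minimum levy is the binding amount.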